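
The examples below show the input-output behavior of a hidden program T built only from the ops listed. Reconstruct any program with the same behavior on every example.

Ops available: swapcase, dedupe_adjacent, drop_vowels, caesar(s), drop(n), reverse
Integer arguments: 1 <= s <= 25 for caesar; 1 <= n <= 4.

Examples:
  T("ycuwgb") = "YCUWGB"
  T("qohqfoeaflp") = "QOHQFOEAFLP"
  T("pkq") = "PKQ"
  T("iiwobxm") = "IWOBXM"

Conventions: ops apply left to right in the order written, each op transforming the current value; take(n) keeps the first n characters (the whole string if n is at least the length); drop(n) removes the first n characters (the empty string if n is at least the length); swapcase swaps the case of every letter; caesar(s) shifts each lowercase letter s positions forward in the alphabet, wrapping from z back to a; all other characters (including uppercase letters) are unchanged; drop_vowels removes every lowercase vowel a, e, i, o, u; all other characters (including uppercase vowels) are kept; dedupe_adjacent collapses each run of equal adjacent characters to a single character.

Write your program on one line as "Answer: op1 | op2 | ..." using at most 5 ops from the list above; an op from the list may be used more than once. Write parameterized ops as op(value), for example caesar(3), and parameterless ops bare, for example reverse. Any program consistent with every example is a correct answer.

dedupe_adjacent | reverse | swapcase | reverse

Check, running the answer program on each example:
  "ycuwgb" -> "ycuwgb" -> "bgwucy" -> "BGWUCY" -> "YCUWGB"
  "qohqfoeaflp" -> "qohqfoeaflp" -> "plfaeofqhoq" -> "PLFAEOFQHOQ" -> "QOHQFOEAFLP"
  "pkq" -> "pkq" -> "qkp" -> "QKP" -> "PKQ"
  "iiwobxm" -> "iwobxm" -> "mxbowi" -> "MXBOWI" -> "IWOBXM"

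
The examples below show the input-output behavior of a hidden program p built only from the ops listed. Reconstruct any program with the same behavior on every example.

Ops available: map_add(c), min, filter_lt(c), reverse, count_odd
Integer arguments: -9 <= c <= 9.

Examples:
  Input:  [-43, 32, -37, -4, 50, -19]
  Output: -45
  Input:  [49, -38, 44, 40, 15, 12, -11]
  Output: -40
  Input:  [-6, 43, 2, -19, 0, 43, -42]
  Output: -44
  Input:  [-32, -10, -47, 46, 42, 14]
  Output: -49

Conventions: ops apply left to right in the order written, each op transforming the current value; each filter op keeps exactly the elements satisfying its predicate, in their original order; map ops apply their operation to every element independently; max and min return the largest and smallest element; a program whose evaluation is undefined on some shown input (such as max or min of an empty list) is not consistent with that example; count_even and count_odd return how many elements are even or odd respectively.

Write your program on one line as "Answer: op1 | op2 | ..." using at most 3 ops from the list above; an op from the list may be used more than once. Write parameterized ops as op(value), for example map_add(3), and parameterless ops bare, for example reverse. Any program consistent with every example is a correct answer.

map_add(5) | map_add(-7) | min

Check, running the answer program on each example:
  [-43, 32, -37, -4, 50, -19] -> [-38, 37, -32, 1, 55, -14] -> [-45, 30, -39, -6, 48, -21] -> -45
  [49, -38, 44, 40, 15, 12, -11] -> [54, -33, 49, 45, 20, 17, -6] -> [47, -40, 42, 38, 13, 10, -13] -> -40
  [-6, 43, 2, -19, 0, 43, -42] -> [-1, 48, 7, -14, 5, 48, -37] -> [-8, 41, 0, -21, -2, 41, -44] -> -44
  [-32, -10, -47, 46, 42, 14] -> [-27, -5, -42, 51, 47, 19] -> [-34, -12, -49, 44, 40, 12] -> -49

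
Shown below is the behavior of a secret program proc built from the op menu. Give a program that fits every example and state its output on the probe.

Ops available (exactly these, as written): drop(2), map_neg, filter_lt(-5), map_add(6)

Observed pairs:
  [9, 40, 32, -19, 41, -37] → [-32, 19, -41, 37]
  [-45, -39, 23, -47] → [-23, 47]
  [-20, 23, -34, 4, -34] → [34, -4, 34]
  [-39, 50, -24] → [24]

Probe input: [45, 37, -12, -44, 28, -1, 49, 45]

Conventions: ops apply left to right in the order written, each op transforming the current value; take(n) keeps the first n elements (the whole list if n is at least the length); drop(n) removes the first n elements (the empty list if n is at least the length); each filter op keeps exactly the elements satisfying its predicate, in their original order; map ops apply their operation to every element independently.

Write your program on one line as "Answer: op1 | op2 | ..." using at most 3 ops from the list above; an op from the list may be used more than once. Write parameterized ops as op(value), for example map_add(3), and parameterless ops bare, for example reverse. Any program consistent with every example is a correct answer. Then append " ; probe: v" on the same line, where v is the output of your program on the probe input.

drop(2) | map_neg ; probe: [12, 44, -28, 1, -49, -45]

Check, running the answer program on each example:
  [9, 40, 32, -19, 41, -37] -> [32, -19, 41, -37] -> [-32, 19, -41, 37]
  [-45, -39, 23, -47] -> [23, -47] -> [-23, 47]
  [-20, 23, -34, 4, -34] -> [-34, 4, -34] -> [34, -4, 34]
  [-39, 50, -24] -> [-24] -> [24]
  probe: [45, 37, -12, -44, 28, -1, 49, 45] -> [-12, -44, 28, -1, 49, 45] -> [12, 44, -28, 1, -49, -45]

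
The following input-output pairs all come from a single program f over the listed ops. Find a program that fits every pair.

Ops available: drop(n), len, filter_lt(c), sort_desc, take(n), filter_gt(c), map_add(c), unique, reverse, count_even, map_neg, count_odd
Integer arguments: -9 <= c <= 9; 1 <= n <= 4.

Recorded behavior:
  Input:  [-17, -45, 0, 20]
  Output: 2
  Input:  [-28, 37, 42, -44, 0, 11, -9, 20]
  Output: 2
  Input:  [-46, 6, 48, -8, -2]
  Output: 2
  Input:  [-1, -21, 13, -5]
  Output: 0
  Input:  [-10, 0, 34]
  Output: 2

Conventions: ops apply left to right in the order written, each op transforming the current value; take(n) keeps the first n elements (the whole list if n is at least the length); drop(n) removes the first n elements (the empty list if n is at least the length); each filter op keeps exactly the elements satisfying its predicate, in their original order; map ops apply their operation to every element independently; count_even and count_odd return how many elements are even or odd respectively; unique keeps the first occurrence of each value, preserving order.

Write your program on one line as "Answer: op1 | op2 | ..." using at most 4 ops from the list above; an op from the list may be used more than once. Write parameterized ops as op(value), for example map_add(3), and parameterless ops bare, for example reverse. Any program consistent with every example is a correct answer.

sort_desc | take(3) | filter_gt(-2) | count_even

Check, running the answer program on each example:
  [-17, -45, 0, 20] -> [20, 0, -17, -45] -> [20, 0, -17] -> [20, 0] -> 2
  [-28, 37, 42, -44, 0, 11, -9, 20] -> [42, 37, 20, 11, 0, -9, -28, -44] -> [42, 37, 20] -> [42, 37, 20] -> 2
  [-46, 6, 48, -8, -2] -> [48, 6, -2, -8, -46] -> [48, 6, -2] -> [48, 6] -> 2
  [-1, -21, 13, -5] -> [13, -1, -5, -21] -> [13, -1, -5] -> [13, -1] -> 0
  [-10, 0, 34] -> [34, 0, -10] -> [34, 0, -10] -> [34, 0] -> 2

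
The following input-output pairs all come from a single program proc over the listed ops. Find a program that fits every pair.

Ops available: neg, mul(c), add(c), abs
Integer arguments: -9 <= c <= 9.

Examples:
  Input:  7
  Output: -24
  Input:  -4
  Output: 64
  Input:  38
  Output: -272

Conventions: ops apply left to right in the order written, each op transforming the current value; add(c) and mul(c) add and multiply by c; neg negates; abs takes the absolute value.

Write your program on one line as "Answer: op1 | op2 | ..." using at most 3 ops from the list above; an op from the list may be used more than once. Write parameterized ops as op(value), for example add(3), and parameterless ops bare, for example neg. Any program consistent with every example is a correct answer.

neg | add(4) | mul(8)

Check, running the answer program on each example:
  7 -> -7 -> -3 -> -24
  -4 -> 4 -> 8 -> 64
  38 -> -38 -> -34 -> -272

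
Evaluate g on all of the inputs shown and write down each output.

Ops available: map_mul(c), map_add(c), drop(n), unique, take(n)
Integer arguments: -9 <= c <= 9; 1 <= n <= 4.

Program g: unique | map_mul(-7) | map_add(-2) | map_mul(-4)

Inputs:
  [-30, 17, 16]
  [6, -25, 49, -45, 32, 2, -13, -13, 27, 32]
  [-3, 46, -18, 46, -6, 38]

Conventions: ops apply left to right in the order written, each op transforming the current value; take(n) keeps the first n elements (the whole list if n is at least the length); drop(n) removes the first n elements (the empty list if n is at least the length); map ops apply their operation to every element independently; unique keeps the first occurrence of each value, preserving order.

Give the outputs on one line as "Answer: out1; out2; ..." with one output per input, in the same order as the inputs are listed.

[-832, 484, 456]; [176, -692, 1380, -1252, 904, 64, -356, 764]; [-76, 1296, -496, -160, 1072]

Execution, op by op:
  [-30, 17, 16] -> [-30, 17, 16] -> [210, -119, -112] -> [208, -121, -114] -> [-832, 484, 456]
  [6, -25, 49, -45, 32, 2, -13, -13, 27, 32] -> [6, -25, 49, -45, 32, 2, -13, 27] -> [-42, 175, -343, 315, -224, -14, 91, -189] -> [-44, 173, -345, 313, -226, -16, 89, -191] -> [176, -692, 1380, -1252, 904, 64, -356, 764]
  [-3, 46, -18, 46, -6, 38] -> [-3, 46, -18, -6, 38] -> [21, -322, 126, 42, -266] -> [19, -324, 124, 40, -268] -> [-76, 1296, -496, -160, 1072]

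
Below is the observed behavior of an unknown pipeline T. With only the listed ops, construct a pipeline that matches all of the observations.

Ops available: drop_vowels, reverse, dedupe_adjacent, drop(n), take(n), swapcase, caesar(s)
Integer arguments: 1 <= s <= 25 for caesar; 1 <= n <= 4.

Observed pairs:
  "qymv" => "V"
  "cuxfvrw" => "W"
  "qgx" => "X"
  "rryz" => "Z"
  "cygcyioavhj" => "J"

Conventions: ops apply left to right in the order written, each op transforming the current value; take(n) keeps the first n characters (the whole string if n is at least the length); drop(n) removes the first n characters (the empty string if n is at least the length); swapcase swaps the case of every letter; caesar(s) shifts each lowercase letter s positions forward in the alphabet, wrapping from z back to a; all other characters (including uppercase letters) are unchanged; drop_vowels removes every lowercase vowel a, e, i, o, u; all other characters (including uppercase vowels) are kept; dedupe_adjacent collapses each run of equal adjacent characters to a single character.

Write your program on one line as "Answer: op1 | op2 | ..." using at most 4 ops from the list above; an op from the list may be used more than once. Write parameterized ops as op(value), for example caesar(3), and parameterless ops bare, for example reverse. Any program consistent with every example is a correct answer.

swapcase | reverse | take(1)

Check, running the answer program on each example:
  "qymv" -> "QYMV" -> "VMYQ" -> "V"
  "cuxfvrw" -> "CUXFVRW" -> "WRVFXUC" -> "W"
  "qgx" -> "QGX" -> "XGQ" -> "X"
  "rryz" -> "RRYZ" -> "ZYRR" -> "Z"
  "cygcyioavhj" -> "CYGCYIOAVHJ" -> "JHVAOIYCGYC" -> "J"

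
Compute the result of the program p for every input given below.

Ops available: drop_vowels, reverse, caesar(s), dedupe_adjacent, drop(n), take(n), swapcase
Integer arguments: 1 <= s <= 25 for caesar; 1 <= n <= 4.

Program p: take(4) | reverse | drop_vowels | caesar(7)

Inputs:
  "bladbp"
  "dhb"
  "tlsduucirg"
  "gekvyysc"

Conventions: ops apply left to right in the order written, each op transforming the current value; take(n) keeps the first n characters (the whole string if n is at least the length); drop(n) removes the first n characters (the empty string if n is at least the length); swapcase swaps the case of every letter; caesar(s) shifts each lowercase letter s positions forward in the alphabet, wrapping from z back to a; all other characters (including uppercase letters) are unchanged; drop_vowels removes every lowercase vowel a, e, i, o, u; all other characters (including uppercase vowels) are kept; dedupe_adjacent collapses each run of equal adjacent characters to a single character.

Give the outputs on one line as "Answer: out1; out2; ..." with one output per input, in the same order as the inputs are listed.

Execution, op by op:
  "bladbp" -> "blad" -> "dalb" -> "dlb" -> "ksi"
  "dhb" -> "dhb" -> "bhd" -> "bhd" -> "iok"
  "tlsduucirg" -> "tlsd" -> "dslt" -> "dslt" -> "kzsa"
  "gekvyysc" -> "gekv" -> "vkeg" -> "vkg" -> "crn"

"ksi"; "iok"; "kzsa"; "crn"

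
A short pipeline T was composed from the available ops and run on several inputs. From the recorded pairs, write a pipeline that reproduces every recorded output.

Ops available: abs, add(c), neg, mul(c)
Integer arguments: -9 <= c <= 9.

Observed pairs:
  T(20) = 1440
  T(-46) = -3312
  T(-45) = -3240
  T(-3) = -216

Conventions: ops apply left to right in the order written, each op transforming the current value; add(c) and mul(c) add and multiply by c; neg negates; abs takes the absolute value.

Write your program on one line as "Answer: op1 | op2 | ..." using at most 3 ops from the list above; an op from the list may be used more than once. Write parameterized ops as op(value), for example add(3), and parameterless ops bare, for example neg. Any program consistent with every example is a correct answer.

mul(9) | mul(-8) | neg

Check, running the answer program on each example:
  20 -> 180 -> -1440 -> 1440
  -46 -> -414 -> 3312 -> -3312
  -45 -> -405 -> 3240 -> -3240
  -3 -> -27 -> 216 -> -216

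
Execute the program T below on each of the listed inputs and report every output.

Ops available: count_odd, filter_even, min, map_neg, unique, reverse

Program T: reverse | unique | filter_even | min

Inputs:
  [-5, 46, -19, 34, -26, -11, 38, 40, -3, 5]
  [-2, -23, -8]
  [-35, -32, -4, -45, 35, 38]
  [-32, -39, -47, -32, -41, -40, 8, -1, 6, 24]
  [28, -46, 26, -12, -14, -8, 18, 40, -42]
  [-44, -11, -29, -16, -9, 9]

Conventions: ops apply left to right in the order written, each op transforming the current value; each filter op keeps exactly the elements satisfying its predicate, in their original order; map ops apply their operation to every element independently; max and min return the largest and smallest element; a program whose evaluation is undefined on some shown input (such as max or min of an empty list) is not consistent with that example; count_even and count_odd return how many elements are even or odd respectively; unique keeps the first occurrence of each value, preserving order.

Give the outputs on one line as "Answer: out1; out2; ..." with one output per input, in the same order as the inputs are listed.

-26; -8; -32; -40; -46; -44

Execution, op by op:
  [-5, 46, -19, 34, -26, -11, 38, 40, -3, 5] -> [5, -3, 40, 38, -11, -26, 34, -19, 46, -5] -> [5, -3, 40, 38, -11, -26, 34, -19, 46, -5] -> [40, 38, -26, 34, 46] -> -26
  [-2, -23, -8] -> [-8, -23, -2] -> [-8, -23, -2] -> [-8, -2] -> -8
  [-35, -32, -4, -45, 35, 38] -> [38, 35, -45, -4, -32, -35] -> [38, 35, -45, -4, -32, -35] -> [38, -4, -32] -> -32
  [-32, -39, -47, -32, -41, -40, 8, -1, 6, 24] -> [24, 6, -1, 8, -40, -41, -32, -47, -39, -32] -> [24, 6, -1, 8, -40, -41, -32, -47, -39] -> [24, 6, 8, -40, -32] -> -40
  [28, -46, 26, -12, -14, -8, 18, 40, -42] -> [-42, 40, 18, -8, -14, -12, 26, -46, 28] -> [-42, 40, 18, -8, -14, -12, 26, -46, 28] -> [-42, 40, 18, -8, -14, -12, 26, -46, 28] -> -46
  [-44, -11, -29, -16, -9, 9] -> [9, -9, -16, -29, -11, -44] -> [9, -9, -16, -29, -11, -44] -> [-16, -44] -> -44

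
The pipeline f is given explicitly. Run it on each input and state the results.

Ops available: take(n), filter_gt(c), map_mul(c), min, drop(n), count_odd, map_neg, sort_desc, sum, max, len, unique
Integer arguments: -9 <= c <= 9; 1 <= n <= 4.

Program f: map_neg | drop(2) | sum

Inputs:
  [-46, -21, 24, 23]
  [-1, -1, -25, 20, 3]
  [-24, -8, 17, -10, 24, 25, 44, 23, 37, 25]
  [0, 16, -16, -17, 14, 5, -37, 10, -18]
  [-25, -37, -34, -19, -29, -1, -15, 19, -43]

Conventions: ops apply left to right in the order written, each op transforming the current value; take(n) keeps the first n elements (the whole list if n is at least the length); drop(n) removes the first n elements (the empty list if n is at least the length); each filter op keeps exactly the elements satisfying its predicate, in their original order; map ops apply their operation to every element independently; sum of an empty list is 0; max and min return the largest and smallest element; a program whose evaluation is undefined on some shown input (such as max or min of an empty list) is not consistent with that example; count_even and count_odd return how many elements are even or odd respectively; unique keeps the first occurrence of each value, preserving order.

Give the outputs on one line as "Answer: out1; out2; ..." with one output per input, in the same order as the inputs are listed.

-47; 2; -185; 59; 122

Execution, op by op:
  [-46, -21, 24, 23] -> [46, 21, -24, -23] -> [-24, -23] -> -47
  [-1, -1, -25, 20, 3] -> [1, 1, 25, -20, -3] -> [25, -20, -3] -> 2
  [-24, -8, 17, -10, 24, 25, 44, 23, 37, 25] -> [24, 8, -17, 10, -24, -25, -44, -23, -37, -25] -> [-17, 10, -24, -25, -44, -23, -37, -25] -> -185
  [0, 16, -16, -17, 14, 5, -37, 10, -18] -> [0, -16, 16, 17, -14, -5, 37, -10, 18] -> [16, 17, -14, -5, 37, -10, 18] -> 59
  [-25, -37, -34, -19, -29, -1, -15, 19, -43] -> [25, 37, 34, 19, 29, 1, 15, -19, 43] -> [34, 19, 29, 1, 15, -19, 43] -> 122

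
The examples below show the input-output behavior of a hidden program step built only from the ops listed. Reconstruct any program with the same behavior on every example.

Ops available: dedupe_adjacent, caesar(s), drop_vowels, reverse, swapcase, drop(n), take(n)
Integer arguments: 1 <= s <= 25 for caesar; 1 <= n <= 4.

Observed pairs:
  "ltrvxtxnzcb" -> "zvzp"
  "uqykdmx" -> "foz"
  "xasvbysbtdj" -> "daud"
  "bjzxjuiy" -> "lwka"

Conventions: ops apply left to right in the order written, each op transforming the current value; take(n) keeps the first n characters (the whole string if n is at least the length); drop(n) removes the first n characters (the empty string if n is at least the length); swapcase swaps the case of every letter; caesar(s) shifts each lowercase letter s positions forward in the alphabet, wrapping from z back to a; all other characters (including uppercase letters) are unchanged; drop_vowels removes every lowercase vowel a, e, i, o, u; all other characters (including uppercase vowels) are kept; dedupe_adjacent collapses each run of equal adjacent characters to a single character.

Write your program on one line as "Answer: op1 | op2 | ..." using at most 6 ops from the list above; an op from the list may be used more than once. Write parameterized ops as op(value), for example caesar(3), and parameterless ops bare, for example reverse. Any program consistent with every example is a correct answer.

caesar(15) | drop(4) | caesar(5) | caesar(8) | take(4)

Check, running the answer program on each example:
  "ltrvxtxnzcb" -> "aigkmimcorq" -> "mimcorq" -> "rnrhtwv" -> "zvzpbed" -> "zvzp"
  "uqykdmx" -> "jfnzsbm" -> "sbm" -> "xgr" -> "foz" -> "foz"
  "xasvbysbtdj" -> "mphkqnhqisy" -> "qnhqisy" -> "vsmvnxd" -> "daudvfl" -> "daud"
  "bjzxjuiy" -> "qyomyjxn" -> "yjxn" -> "docs" -> "lwka" -> "lwka"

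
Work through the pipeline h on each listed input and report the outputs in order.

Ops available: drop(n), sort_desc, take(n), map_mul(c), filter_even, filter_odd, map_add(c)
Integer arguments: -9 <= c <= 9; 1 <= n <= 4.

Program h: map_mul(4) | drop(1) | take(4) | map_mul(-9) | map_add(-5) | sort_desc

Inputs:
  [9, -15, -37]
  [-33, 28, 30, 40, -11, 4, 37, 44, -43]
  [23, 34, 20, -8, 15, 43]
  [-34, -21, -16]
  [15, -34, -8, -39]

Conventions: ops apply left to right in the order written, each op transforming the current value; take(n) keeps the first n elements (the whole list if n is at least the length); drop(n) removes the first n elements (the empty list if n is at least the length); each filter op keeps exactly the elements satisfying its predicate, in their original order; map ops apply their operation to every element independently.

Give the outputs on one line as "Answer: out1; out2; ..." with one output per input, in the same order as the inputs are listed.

[1327, 535]; [391, -1013, -1085, -1445]; [283, -545, -725, -1229]; [751, 571]; [1399, 1219, 283]

Execution, op by op:
  [9, -15, -37] -> [36, -60, -148] -> [-60, -148] -> [-60, -148] -> [540, 1332] -> [535, 1327] -> [1327, 535]
  [-33, 28, 30, 40, -11, 4, 37, 44, -43] -> [-132, 112, 120, 160, -44, 16, 148, 176, -172] -> [112, 120, 160, -44, 16, 148, 176, -172] -> [112, 120, 160, -44] -> [-1008, -1080, -1440, 396] -> [-1013, -1085, -1445, 391] -> [391, -1013, -1085, -1445]
  [23, 34, 20, -8, 15, 43] -> [92, 136, 80, -32, 60, 172] -> [136, 80, -32, 60, 172] -> [136, 80, -32, 60] -> [-1224, -720, 288, -540] -> [-1229, -725, 283, -545] -> [283, -545, -725, -1229]
  [-34, -21, -16] -> [-136, -84, -64] -> [-84, -64] -> [-84, -64] -> [756, 576] -> [751, 571] -> [751, 571]
  [15, -34, -8, -39] -> [60, -136, -32, -156] -> [-136, -32, -156] -> [-136, -32, -156] -> [1224, 288, 1404] -> [1219, 283, 1399] -> [1399, 1219, 283]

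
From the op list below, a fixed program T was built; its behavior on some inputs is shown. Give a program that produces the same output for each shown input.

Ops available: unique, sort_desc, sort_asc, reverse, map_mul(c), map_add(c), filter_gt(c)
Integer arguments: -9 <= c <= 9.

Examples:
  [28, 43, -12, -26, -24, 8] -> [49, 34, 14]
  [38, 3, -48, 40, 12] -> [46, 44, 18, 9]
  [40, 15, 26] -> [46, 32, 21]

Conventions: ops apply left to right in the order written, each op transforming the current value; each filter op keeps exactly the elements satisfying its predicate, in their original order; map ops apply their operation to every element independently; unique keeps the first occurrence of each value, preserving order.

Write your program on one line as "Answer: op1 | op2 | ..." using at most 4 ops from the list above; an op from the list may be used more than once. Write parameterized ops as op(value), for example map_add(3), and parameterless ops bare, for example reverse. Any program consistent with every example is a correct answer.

sort_asc | filter_gt(-9) | sort_desc | map_add(6)

Check, running the answer program on each example:
  [28, 43, -12, -26, -24, 8] -> [-26, -24, -12, 8, 28, 43] -> [8, 28, 43] -> [43, 28, 8] -> [49, 34, 14]
  [38, 3, -48, 40, 12] -> [-48, 3, 12, 38, 40] -> [3, 12, 38, 40] -> [40, 38, 12, 3] -> [46, 44, 18, 9]
  [40, 15, 26] -> [15, 26, 40] -> [15, 26, 40] -> [40, 26, 15] -> [46, 32, 21]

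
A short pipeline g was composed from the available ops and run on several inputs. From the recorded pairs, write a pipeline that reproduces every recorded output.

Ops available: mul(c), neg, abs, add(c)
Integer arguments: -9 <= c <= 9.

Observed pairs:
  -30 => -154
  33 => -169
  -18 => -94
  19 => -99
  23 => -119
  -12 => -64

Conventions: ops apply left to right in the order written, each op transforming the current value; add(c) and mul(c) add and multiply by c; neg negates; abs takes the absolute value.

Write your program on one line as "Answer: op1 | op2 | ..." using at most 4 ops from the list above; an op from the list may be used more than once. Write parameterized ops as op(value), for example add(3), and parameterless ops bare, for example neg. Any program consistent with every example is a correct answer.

abs | mul(-5) | add(-4)

Check, running the answer program on each example:
  -30 -> 30 -> -150 -> -154
  33 -> 33 -> -165 -> -169
  -18 -> 18 -> -90 -> -94
  19 -> 19 -> -95 -> -99
  23 -> 23 -> -115 -> -119
  -12 -> 12 -> -60 -> -64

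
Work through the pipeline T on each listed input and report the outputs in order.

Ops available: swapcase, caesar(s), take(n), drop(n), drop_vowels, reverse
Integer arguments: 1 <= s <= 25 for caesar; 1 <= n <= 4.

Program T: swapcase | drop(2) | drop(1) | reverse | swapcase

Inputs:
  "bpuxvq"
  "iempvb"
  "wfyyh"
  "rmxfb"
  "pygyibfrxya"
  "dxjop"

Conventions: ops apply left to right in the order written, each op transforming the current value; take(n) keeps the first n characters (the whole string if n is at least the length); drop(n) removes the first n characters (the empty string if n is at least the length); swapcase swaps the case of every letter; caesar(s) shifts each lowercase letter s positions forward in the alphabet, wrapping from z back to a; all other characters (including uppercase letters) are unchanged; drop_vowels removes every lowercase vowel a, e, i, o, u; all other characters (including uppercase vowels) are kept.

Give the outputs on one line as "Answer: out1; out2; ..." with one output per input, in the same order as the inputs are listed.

Execution, op by op:
  "bpuxvq" -> "BPUXVQ" -> "UXVQ" -> "XVQ" -> "QVX" -> "qvx"
  "iempvb" -> "IEMPVB" -> "MPVB" -> "PVB" -> "BVP" -> "bvp"
  "wfyyh" -> "WFYYH" -> "YYH" -> "YH" -> "HY" -> "hy"
  "rmxfb" -> "RMXFB" -> "XFB" -> "FB" -> "BF" -> "bf"
  "pygyibfrxya" -> "PYGYIBFRXYA" -> "GYIBFRXYA" -> "YIBFRXYA" -> "AYXRFBIY" -> "ayxrfbiy"
  "dxjop" -> "DXJOP" -> "JOP" -> "OP" -> "PO" -> "po"

"qvx"; "bvp"; "hy"; "bf"; "ayxrfbiy"; "po"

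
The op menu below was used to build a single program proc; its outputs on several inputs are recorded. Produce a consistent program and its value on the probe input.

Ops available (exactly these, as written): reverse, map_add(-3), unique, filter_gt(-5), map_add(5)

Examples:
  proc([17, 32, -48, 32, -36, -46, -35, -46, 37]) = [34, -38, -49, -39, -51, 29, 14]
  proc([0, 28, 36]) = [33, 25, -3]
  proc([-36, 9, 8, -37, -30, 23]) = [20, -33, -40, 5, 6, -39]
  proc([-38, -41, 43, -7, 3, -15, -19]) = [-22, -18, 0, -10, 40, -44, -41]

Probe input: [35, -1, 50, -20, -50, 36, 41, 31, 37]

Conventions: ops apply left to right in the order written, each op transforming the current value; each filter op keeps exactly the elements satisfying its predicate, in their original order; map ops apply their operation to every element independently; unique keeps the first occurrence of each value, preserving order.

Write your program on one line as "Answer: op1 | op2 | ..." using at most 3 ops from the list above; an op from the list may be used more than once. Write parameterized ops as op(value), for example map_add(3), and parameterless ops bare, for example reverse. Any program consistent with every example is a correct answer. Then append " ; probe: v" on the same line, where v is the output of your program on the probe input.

map_add(-3) | unique | reverse ; probe: [34, 28, 38, 33, -53, -23, 47, -4, 32]

Check, running the answer program on each example:
  [17, 32, -48, 32, -36, -46, -35, -46, 37] -> [14, 29, -51, 29, -39, -49, -38, -49, 34] -> [14, 29, -51, -39, -49, -38, 34] -> [34, -38, -49, -39, -51, 29, 14]
  [0, 28, 36] -> [-3, 25, 33] -> [-3, 25, 33] -> [33, 25, -3]
  [-36, 9, 8, -37, -30, 23] -> [-39, 6, 5, -40, -33, 20] -> [-39, 6, 5, -40, -33, 20] -> [20, -33, -40, 5, 6, -39]
  [-38, -41, 43, -7, 3, -15, -19] -> [-41, -44, 40, -10, 0, -18, -22] -> [-41, -44, 40, -10, 0, -18, -22] -> [-22, -18, 0, -10, 40, -44, -41]
  probe: [35, -1, 50, -20, -50, 36, 41, 31, 37] -> [32, -4, 47, -23, -53, 33, 38, 28, 34] -> [32, -4, 47, -23, -53, 33, 38, 28, 34] -> [34, 28, 38, 33, -53, -23, 47, -4, 32]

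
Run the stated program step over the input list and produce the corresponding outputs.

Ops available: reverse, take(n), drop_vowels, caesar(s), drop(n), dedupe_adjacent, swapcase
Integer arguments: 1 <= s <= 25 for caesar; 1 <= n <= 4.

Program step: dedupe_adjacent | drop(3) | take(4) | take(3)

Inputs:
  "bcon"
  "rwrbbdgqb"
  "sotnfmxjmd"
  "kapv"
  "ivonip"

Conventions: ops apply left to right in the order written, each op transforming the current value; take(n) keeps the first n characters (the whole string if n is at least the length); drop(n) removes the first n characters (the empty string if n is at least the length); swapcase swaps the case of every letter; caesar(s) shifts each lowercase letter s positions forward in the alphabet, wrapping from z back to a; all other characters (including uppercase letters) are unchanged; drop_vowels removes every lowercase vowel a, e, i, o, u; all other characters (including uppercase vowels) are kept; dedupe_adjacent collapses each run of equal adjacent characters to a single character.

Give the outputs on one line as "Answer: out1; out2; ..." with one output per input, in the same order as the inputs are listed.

"n"; "bdg"; "nfm"; "v"; "nip"

Execution, op by op:
  "bcon" -> "bcon" -> "n" -> "n" -> "n"
  "rwrbbdgqb" -> "rwrbdgqb" -> "bdgqb" -> "bdgq" -> "bdg"
  "sotnfmxjmd" -> "sotnfmxjmd" -> "nfmxjmd" -> "nfmx" -> "nfm"
  "kapv" -> "kapv" -> "v" -> "v" -> "v"
  "ivonip" -> "ivonip" -> "nip" -> "nip" -> "nip"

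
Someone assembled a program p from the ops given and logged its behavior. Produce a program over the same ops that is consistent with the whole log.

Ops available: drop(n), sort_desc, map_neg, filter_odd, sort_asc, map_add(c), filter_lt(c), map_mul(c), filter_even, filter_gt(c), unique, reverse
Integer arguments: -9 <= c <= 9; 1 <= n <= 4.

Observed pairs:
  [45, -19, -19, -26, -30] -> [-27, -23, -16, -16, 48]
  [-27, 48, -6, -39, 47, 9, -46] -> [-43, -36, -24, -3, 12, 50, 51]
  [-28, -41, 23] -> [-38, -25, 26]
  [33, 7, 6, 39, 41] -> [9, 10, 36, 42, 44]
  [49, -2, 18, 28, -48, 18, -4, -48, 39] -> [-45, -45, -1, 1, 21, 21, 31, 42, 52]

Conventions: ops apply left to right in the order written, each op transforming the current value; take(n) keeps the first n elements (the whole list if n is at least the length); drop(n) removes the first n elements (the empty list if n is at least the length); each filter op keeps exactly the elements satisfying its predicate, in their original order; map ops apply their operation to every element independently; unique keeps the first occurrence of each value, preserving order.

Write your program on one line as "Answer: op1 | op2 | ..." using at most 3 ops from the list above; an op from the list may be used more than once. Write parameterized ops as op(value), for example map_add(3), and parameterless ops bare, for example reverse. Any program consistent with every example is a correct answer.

map_add(-3) | sort_asc | map_add(6)

Check, running the answer program on each example:
  [45, -19, -19, -26, -30] -> [42, -22, -22, -29, -33] -> [-33, -29, -22, -22, 42] -> [-27, -23, -16, -16, 48]
  [-27, 48, -6, -39, 47, 9, -46] -> [-30, 45, -9, -42, 44, 6, -49] -> [-49, -42, -30, -9, 6, 44, 45] -> [-43, -36, -24, -3, 12, 50, 51]
  [-28, -41, 23] -> [-31, -44, 20] -> [-44, -31, 20] -> [-38, -25, 26]
  [33, 7, 6, 39, 41] -> [30, 4, 3, 36, 38] -> [3, 4, 30, 36, 38] -> [9, 10, 36, 42, 44]
  [49, -2, 18, 28, -48, 18, -4, -48, 39] -> [46, -5, 15, 25, -51, 15, -7, -51, 36] -> [-51, -51, -7, -5, 15, 15, 25, 36, 46] -> [-45, -45, -1, 1, 21, 21, 31, 42, 52]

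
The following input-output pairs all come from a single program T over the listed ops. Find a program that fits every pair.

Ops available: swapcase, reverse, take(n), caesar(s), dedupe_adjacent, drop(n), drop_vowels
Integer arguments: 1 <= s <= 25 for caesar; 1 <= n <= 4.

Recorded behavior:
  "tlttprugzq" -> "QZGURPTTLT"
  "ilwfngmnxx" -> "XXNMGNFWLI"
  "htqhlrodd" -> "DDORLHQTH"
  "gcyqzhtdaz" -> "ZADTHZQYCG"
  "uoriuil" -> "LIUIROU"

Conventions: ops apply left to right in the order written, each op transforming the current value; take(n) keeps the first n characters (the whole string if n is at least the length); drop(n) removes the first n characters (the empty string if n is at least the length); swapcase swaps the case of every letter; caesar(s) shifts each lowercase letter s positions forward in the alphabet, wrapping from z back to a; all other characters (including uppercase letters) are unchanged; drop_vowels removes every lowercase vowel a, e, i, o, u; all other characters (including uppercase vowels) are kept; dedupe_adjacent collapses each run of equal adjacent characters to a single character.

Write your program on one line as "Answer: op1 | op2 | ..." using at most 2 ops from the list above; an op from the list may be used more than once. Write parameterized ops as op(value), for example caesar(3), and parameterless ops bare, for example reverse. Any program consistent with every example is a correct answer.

reverse | swapcase

Check, running the answer program on each example:
  "tlttprugzq" -> "qzgurpttlt" -> "QZGURPTTLT"
  "ilwfngmnxx" -> "xxnmgnfwli" -> "XXNMGNFWLI"
  "htqhlrodd" -> "ddorlhqth" -> "DDORLHQTH"
  "gcyqzhtdaz" -> "zadthzqycg" -> "ZADTHZQYCG"
  "uoriuil" -> "liuirou" -> "LIUIROU"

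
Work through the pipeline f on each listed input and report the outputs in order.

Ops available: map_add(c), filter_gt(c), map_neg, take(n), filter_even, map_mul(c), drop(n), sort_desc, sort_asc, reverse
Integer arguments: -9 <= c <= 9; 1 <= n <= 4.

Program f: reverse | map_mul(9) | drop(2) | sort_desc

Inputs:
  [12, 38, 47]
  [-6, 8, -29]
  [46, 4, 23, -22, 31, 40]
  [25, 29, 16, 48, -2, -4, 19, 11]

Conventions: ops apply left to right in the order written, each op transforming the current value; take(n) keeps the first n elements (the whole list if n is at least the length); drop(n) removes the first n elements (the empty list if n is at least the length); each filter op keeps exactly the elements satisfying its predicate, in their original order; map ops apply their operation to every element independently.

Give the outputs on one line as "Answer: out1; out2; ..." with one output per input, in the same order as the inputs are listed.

[108]; [-54]; [414, 207, 36, -198]; [432, 261, 225, 144, -18, -36]

Execution, op by op:
  [12, 38, 47] -> [47, 38, 12] -> [423, 342, 108] -> [108] -> [108]
  [-6, 8, -29] -> [-29, 8, -6] -> [-261, 72, -54] -> [-54] -> [-54]
  [46, 4, 23, -22, 31, 40] -> [40, 31, -22, 23, 4, 46] -> [360, 279, -198, 207, 36, 414] -> [-198, 207, 36, 414] -> [414, 207, 36, -198]
  [25, 29, 16, 48, -2, -4, 19, 11] -> [11, 19, -4, -2, 48, 16, 29, 25] -> [99, 171, -36, -18, 432, 144, 261, 225] -> [-36, -18, 432, 144, 261, 225] -> [432, 261, 225, 144, -18, -36]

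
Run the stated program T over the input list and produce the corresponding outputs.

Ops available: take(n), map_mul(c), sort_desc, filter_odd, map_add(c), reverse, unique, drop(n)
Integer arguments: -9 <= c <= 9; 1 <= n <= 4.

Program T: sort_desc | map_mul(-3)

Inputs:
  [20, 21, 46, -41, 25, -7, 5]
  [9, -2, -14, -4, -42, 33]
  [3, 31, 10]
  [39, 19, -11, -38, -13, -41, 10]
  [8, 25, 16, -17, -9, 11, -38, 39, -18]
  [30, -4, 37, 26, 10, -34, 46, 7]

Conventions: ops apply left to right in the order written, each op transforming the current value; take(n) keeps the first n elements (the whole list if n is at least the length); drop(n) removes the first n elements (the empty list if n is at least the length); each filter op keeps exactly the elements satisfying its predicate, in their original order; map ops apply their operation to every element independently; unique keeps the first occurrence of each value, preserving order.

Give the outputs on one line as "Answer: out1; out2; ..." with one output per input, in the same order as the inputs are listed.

Execution, op by op:
  [20, 21, 46, -41, 25, -7, 5] -> [46, 25, 21, 20, 5, -7, -41] -> [-138, -75, -63, -60, -15, 21, 123]
  [9, -2, -14, -4, -42, 33] -> [33, 9, -2, -4, -14, -42] -> [-99, -27, 6, 12, 42, 126]
  [3, 31, 10] -> [31, 10, 3] -> [-93, -30, -9]
  [39, 19, -11, -38, -13, -41, 10] -> [39, 19, 10, -11, -13, -38, -41] -> [-117, -57, -30, 33, 39, 114, 123]
  [8, 25, 16, -17, -9, 11, -38, 39, -18] -> [39, 25, 16, 11, 8, -9, -17, -18, -38] -> [-117, -75, -48, -33, -24, 27, 51, 54, 114]
  [30, -4, 37, 26, 10, -34, 46, 7] -> [46, 37, 30, 26, 10, 7, -4, -34] -> [-138, -111, -90, -78, -30, -21, 12, 102]

[-138, -75, -63, -60, -15, 21, 123]; [-99, -27, 6, 12, 42, 126]; [-93, -30, -9]; [-117, -57, -30, 33, 39, 114, 123]; [-117, -75, -48, -33, -24, 27, 51, 54, 114]; [-138, -111, -90, -78, -30, -21, 12, 102]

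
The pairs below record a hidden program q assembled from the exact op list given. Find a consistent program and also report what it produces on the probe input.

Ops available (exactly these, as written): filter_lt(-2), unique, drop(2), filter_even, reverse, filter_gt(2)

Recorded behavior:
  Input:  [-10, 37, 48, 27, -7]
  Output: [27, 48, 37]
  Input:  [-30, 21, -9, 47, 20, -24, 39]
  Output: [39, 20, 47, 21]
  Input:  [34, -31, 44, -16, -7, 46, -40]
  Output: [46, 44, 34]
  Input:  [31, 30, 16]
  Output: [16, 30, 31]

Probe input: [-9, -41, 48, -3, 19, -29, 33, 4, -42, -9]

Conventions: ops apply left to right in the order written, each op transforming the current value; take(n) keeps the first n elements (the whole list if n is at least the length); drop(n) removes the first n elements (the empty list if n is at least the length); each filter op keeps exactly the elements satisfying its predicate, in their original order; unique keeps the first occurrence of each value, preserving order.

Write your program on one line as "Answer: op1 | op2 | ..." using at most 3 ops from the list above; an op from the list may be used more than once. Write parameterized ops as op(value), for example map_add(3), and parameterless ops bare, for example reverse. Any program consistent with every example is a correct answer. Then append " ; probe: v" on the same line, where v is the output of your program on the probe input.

reverse | filter_gt(2) ; probe: [4, 33, 19, 48]

Check, running the answer program on each example:
  [-10, 37, 48, 27, -7] -> [-7, 27, 48, 37, -10] -> [27, 48, 37]
  [-30, 21, -9, 47, 20, -24, 39] -> [39, -24, 20, 47, -9, 21, -30] -> [39, 20, 47, 21]
  [34, -31, 44, -16, -7, 46, -40] -> [-40, 46, -7, -16, 44, -31, 34] -> [46, 44, 34]
  [31, 30, 16] -> [16, 30, 31] -> [16, 30, 31]
  probe: [-9, -41, 48, -3, 19, -29, 33, 4, -42, -9] -> [-9, -42, 4, 33, -29, 19, -3, 48, -41, -9] -> [4, 33, 19, 48]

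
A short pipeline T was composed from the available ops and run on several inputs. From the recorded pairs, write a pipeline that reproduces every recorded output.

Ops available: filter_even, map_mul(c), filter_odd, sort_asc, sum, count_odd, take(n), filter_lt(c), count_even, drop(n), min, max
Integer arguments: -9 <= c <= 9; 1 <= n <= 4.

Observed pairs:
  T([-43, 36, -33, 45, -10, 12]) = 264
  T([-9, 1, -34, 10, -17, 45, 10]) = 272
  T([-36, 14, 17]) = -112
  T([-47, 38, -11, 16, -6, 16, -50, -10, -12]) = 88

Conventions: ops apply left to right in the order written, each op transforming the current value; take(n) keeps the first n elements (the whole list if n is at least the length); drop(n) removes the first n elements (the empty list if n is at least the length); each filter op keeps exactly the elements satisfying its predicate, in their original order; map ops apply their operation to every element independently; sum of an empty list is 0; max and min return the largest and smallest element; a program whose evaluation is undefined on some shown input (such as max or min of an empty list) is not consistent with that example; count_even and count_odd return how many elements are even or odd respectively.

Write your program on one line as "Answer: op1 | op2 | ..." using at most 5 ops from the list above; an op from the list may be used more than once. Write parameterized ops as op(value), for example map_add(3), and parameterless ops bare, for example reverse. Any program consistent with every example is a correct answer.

take(3) | drop(1) | map_mul(-8) | max

Check, running the answer program on each example:
  [-43, 36, -33, 45, -10, 12] -> [-43, 36, -33] -> [36, -33] -> [-288, 264] -> 264
  [-9, 1, -34, 10, -17, 45, 10] -> [-9, 1, -34] -> [1, -34] -> [-8, 272] -> 272
  [-36, 14, 17] -> [-36, 14, 17] -> [14, 17] -> [-112, -136] -> -112
  [-47, 38, -11, 16, -6, 16, -50, -10, -12] -> [-47, 38, -11] -> [38, -11] -> [-304, 88] -> 88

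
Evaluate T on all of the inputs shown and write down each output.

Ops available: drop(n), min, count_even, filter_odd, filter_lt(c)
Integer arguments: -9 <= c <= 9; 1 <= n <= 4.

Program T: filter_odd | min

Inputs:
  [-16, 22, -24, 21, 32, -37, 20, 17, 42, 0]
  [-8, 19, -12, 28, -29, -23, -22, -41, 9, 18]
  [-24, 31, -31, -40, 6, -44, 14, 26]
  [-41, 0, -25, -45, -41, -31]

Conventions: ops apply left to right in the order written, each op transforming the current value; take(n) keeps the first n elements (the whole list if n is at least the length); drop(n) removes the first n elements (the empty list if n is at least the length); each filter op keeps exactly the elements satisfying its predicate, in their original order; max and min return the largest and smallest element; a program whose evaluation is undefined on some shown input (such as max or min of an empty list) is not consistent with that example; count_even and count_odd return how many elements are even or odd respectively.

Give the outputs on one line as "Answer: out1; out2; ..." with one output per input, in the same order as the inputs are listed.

-37; -41; -31; -45

Execution, op by op:
  [-16, 22, -24, 21, 32, -37, 20, 17, 42, 0] -> [21, -37, 17] -> -37
  [-8, 19, -12, 28, -29, -23, -22, -41, 9, 18] -> [19, -29, -23, -41, 9] -> -41
  [-24, 31, -31, -40, 6, -44, 14, 26] -> [31, -31] -> -31
  [-41, 0, -25, -45, -41, -31] -> [-41, -25, -45, -41, -31] -> -45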